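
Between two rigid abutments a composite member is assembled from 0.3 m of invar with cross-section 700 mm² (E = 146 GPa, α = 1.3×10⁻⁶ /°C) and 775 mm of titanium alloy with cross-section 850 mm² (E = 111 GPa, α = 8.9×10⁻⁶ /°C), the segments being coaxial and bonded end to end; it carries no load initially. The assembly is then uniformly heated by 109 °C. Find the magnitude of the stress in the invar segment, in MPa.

σ ≈ 102 MPa (compressive)

Free thermal expansion of the whole bar: Σ αᵢΔT Lᵢ = 1.3×10⁻⁶×109×300 + 8.9×10⁻⁶×109×775 = 0.7943 mm.
The walls prevent any net length change, so an axial force P (same in every segment) develops. Compatibility: P · Σ Lᵢ/(AᵢEᵢ) = δ_free.
The series flexibility is Σ Lᵢ/(AᵢEᵢ) = 300/(700×146×10³) + 775/(850×111×10³) = 1.115×10⁻⁵ mm/N.
Hence P = δ_free / Σ(L/AE) = 0.7943/1.115×10⁻⁵ = 71.24 kN (compressive).
σ_{invar} = P / A = 71240 / 700 = 101.8 MPa.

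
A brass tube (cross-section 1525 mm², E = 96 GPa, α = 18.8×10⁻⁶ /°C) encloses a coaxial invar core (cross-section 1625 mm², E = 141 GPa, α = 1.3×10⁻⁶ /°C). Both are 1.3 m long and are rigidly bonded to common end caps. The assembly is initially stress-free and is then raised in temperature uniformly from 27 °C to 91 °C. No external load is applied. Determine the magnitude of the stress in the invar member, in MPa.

σ ≈ 61.6 MPa (tensile)

Equilibrium of a rigid end plate with no external load gives equal and opposite internal forces ±P in the two members. Since α_{brass} > α_{invar}, heating drives the brass into compression and the invar into tension.
Compatibility of the two members (thermal + elastic change equal): (α₁ − α₂)ΔT = P·[1/(A₁E₁) + 1/(A₂E₂)].
|α₁ − α₂|·ΔT = 17.5×10⁻⁶ × 64 = 0.00112.
1/(A₁E₁) + 1/(A₂E₂) = 1/(1525×96×10³) + 1/(1625×141×10³) = 1.12×10⁻⁸ N⁻¹.
So P = 0.00112 / 1.12×10⁻⁸ = 100 kN.
σ_{invar} = P/A₂ = 100000/1625 = 61.57 MPa, tensile.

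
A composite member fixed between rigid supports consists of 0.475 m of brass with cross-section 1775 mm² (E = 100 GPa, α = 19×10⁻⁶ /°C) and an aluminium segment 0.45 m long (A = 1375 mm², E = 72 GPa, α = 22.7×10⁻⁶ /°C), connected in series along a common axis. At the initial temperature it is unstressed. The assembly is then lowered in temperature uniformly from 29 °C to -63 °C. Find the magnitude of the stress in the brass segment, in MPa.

σ ≈ 138 MPa (tensile)

If the supports were absent, the total length change would be Σ αᵢΔT Lᵢ = 19×10⁻⁶×92×475 + 22.7×10⁻⁶×92×450 = 1.77 mm.
Since the ends are fixed, an axial force P builds up, equal in every segment, with P · Σ Lᵢ/(AᵢEᵢ) = δ_free.
Σ Lᵢ/(AᵢEᵢ) = 475/(1775×100×10³) + 450/(1375×72×10³) = 7.222×10⁻⁶ mm/N.
P = 1.77 / 7.222×10⁻⁶ = 245100 N = 245.1 kN, tensile.
σ_{brass} = P / A = 245100 / 1775 = 138.1 MPa.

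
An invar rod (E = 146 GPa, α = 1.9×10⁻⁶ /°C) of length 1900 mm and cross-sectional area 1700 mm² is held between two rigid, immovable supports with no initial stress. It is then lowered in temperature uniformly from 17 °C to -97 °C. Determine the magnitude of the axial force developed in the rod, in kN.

With zero net strain, σ = E·αΔT = 146 GPa × 1.9×10⁻⁶ × 114 = 31.62 MPa.
P = AEαΔT = 1700 × 146×10³ × 1.9×10⁻⁶ × 114 = 53.76 kN (tensile).

P ≈ 53.8 kN (tensile)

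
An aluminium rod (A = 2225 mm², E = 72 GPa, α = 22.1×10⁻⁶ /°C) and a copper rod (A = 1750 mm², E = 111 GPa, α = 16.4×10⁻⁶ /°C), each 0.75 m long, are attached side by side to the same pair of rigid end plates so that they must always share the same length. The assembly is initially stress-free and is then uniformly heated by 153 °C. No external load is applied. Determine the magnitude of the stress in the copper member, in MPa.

σ ≈ 43.8 MPa (tensile)

Equilibrium of a rigid end plate with no external load gives equal and opposite internal forces ±P in the two members. Since α_{aluminium} > α_{copper}, heating drives the aluminium into compression and the copper into tension.
Compatibility of the two members (thermal + elastic change equal): (α₁ − α₂)ΔT = P·[1/(A₁E₁) + 1/(A₂E₂)].
|α₁ − α₂|·ΔT = 5.7×10⁻⁶ × 153 = 0.0008721.
1/(A₁E₁) + 1/(A₂E₂) = 1/(2225×72×10³) + 1/(1750×111×10³) = 1.139×10⁻⁸ N⁻¹.
P = 0.0008721 / 1.139×10⁻⁸ = 76570 N = 76.57 kN.
σ_{copper} = P/A₂ = 76570/1750 = 43.75 MPa, tensile.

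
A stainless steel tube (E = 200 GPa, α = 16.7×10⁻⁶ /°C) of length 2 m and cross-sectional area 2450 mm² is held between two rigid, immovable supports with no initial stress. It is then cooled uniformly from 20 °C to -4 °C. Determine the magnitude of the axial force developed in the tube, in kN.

The ends cannot move, so σ = EαΔT = 200×10³ × 16.7×10⁻⁶ × 24 = 80.16 MPa.
Then P = σA = 80.16 × 2450 mm² = 196.4 kN, tensile.

P ≈ 196 kN (tensile)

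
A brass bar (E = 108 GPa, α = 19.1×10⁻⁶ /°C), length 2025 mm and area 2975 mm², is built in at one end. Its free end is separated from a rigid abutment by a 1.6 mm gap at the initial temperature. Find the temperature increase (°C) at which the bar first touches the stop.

The gap closes when αΔT L = 1.6 mm, since the bar is still unstressed at that instant.
ΔT = 1.6 / (19.1×10⁻⁶ × 2025) = 41.37 °C.

ΔT ≈ 41.4 °C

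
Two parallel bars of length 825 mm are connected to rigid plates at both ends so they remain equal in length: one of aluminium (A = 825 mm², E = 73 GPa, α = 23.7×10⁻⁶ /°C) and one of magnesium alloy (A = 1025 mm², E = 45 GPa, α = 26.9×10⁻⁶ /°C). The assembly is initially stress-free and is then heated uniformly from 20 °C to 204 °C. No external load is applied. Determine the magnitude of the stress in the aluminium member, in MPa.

The magnesium alloy has the larger α, so on heating it would change length more than the aluminium if both were free. The rigid plates force a common final length, so the magnesium alloy is put into compression and the aluminium into tension, with equal and opposite forces P (no external load).
Compatibility of the two members (thermal + elastic change equal): (α₁ − α₂)ΔT = P·[1/(A₁E₁) + 1/(A₂E₂)].
|α₁ − α₂|·ΔT = 3.2×10⁻⁶ × 184 = 0.0005888.
1/(A₁E₁) + 1/(A₂E₂) = 1/(825×73×10³) + 1/(1025×45×10³) = 3.828×10⁻⁸ N⁻¹.
So P = 0.0005888 / 3.828×10⁻⁸ = 15.38 kN.
σ_{aluminium} = P/A₁ = 15380/825 = 18.64 MPa, tensile.

σ ≈ 18.6 MPa (tensile)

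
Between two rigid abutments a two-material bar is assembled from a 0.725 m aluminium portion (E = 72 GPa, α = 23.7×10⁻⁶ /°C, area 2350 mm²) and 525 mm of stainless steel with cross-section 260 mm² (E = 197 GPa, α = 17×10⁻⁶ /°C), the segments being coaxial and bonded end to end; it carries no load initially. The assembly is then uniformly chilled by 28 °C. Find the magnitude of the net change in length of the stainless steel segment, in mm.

With the walls removed the bar would change length by δ_free = Σ αᵢΔT Lᵢ = 23.7×10⁻⁶×28×725 + 17×10⁻⁶×28×525 = 0.731 mm.
The walls prevent any net length change, so an axial force P (same in every segment) develops. Compatibility: P · Σ Lᵢ/(AᵢEᵢ) = δ_free.
Σ Lᵢ/(AᵢEᵢ) = 725/(2350×72×10³) + 525/(260×197×10³) = 1.453×10⁻⁵ mm/N.
Hence P = δ_free / Σ(L/AE) = 0.731/1.453×10⁻⁵ = 50.29 kN (tensile).
For the stainless steel segment, free thermal change = 17×10⁻⁶×28×525 = 0.2499 mm and elastic change from P = 50290×525/(260×197×10³) = 0.5155 mm; these oppose, so the net change is 0.266 mm (segment lengthens).

|ΔL| ≈ 0.266 mm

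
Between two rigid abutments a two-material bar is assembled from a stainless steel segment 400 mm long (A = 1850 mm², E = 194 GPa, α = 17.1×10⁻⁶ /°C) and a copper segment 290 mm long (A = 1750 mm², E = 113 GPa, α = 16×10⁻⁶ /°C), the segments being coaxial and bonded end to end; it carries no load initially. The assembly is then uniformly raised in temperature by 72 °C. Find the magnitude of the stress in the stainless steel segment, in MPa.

σ ≈ 173 MPa (compressive)

If the supports were absent, the total length change would be Σ αᵢΔT Lᵢ = 17.1×10⁻⁶×72×400 + 16×10⁻⁶×72×290 = 0.8266 mm.
The rigid supports impose zero overall length change; the single axial force P common to all segments must satisfy P Σ Lᵢ/(AᵢEᵢ) = δ_free.
Σ Lᵢ/(AᵢEᵢ) = 400/(1850×194×10³) + 290/(1750×113×10³) = 2.581×10⁻⁶ mm/N.
So P = 0.8266 / 2.581×10⁻⁶ = 320.2 kN, compressive.
σ_{stainless steel} = P / A = 320200 / 1850 = 173.1 MPa.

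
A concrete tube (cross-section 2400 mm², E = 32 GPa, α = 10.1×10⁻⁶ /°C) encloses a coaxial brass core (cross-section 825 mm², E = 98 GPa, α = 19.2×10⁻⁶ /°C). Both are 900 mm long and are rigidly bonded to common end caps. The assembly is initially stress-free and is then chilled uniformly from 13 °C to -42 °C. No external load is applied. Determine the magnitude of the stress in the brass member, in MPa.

The brass has the larger α, so on cooling it would change length more than the concrete if both were free. The rigid plates force a common final length, so the brass is put into tension and the concrete into compression, with equal and opposite forces P (no external load).
Setting the final lengths equal and cancelling L: (α₁ − α₂)ΔT = P/(A₁E₁) + P/(A₂E₂).
|α₁ − α₂|·ΔT = 9.1×10⁻⁶ × 55 = 0.0005005.
1/(A₁E₁) + 1/(A₂E₂) = 1/(2400×32×10³) + 1/(825×98×10³) = 2.539×10⁻⁸ N⁻¹.
So P = 0.0005005 / 2.539×10⁻⁸ = 19.71 kN.
σ_{brass} = P/A₂ = 19710/825 = 23.89 MPa, tensile.

σ ≈ 23.9 MPa (tensile)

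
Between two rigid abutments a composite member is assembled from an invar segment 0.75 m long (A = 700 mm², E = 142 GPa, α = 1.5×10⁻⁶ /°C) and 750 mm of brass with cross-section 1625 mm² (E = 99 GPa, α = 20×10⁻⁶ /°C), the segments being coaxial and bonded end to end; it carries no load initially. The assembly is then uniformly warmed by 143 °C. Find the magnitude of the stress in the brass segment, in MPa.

σ ≈ 116 MPa (compressive)

If the supports were absent, the total length change would be Σ αᵢΔT Lᵢ = 1.5×10⁻⁶×143×750 + 20×10⁻⁶×143×750 = 2.306 mm.
The walls prevent any net length change, so an axial force P (same in every segment) develops. Compatibility: P · Σ Lᵢ/(AᵢEᵢ) = δ_free.
The series flexibility is Σ Lᵢ/(AᵢEᵢ) = 750/(700×142×10³) + 750/(1625×99×10³) = 1.221×10⁻⁵ mm/N.
P = 2.306 / 1.221×10⁻⁵ = 188900 N = 188.9 kN, compressive.
σ_{brass} = P / A = 188900 / 1625 = 116.2 MPa.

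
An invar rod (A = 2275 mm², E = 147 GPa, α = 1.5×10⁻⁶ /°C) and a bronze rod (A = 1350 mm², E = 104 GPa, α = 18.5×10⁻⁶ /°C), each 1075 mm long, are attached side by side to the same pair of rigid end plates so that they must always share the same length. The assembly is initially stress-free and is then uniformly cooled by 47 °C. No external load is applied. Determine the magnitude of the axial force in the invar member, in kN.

Both members must finish at the same length. With the larger α, the bronze tends to over-contract; the plates restrain it, putting the bronze in tension and the invar in compression. With no external load the two internal forces are equal and opposite, magnitude P.
Setting the final lengths equal and cancelling L: (α₁ − α₂)ΔT = P/(A₁E₁) + P/(A₂E₂).
|α₁ − α₂|·ΔT = 17×10⁻⁶ × 47 = 0.000799.
1/(A₁E₁) + 1/(A₂E₂) = 1/(2275×147×10³) + 1/(1350×104×10³) = 1.011×10⁻⁸ N⁻¹.
P = 0.000799 / 1.011×10⁻⁸ = 79010 N = 79.01 kN.

P ≈ 79 kN (compressive in the invar)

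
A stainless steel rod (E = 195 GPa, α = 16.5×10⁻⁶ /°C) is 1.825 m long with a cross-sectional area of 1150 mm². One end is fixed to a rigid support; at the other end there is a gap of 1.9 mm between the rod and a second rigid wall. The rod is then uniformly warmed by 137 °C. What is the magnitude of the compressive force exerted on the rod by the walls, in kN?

P ≈ 273 kN

Free thermal elongation = αΔT L = 16.5×10⁻⁶ × 137 × 1825 = 4.125 mm.
This exceeds the 1.9 mm gap, so the wall pushes back. The portion of expansion that must be recovered elastically is δ_free − gap = 4.125 − 1.9 = 2.225 mm.
So σ = E(δ_free − g)/L = 195×10³ × 2.225/1825 = 237.8 MPa.
P = σA = 237.8 × 1150 = 273.5 kN.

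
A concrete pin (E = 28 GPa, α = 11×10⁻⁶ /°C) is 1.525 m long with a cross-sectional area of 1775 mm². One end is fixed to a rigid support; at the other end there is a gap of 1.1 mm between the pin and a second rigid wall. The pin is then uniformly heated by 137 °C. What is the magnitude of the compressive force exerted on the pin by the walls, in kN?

P ≈ 39 kN

Free thermal elongation = αΔT L = 11×10⁻⁶ × 137 × 1525 = 2.298 mm.
This exceeds the 1.1 mm gap, so the wall pushes back. The portion of expansion that must be recovered elastically is δ_free − gap = 2.298 − 1.1 = 1.198 mm.
So σ = E(δ_free − g)/L = 28×10³ × 1.198/1525 = 22 MPa.
P = σA = 22 × 1775 = 39.05 kN.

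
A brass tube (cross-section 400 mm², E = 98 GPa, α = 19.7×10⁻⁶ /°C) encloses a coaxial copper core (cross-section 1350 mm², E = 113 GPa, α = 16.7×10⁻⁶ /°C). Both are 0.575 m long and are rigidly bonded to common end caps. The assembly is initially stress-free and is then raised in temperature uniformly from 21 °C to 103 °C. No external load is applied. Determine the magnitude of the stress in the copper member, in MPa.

Equilibrium of a rigid end plate with no external load gives equal and opposite internal forces ±P in the two members. Since α_{brass} > α_{copper}, heating drives the brass into compression and the copper into tension.
Compatibility of the two members (thermal + elastic change equal): (α₁ − α₂)ΔT = P·[1/(A₁E₁) + 1/(A₂E₂)].
|α₁ − α₂|·ΔT = 3×10⁻⁶ × 82 = 0.000246.
1/(A₁E₁) + 1/(A₂E₂) = 1/(400×98×10³) + 1/(1350×113×10³) = 3.207×10⁻⁸ N⁻¹.
P = 0.000246 / 3.207×10⁻⁸ = 7672 N = 7.672 kN.
σ_{copper} = P/A₂ = 7672/1350 = 5.683 MPa, tensile.

σ ≈ 5.68 MPa (tensile)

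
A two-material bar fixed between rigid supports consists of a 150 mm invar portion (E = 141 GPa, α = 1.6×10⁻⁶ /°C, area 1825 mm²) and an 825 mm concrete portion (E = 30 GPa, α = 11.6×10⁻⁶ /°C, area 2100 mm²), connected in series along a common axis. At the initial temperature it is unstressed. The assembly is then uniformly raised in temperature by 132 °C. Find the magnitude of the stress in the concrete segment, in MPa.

If the supports were absent, the total length change would be Σ αᵢΔT Lᵢ = 1.6×10⁻⁶×132×150 + 11.6×10⁻⁶×132×825 = 1.295 mm.
The rigid supports impose zero overall length change; the single axial force P common to all segments must satisfy P Σ Lᵢ/(AᵢEᵢ) = δ_free.
Σ Lᵢ/(AᵢEᵢ) = 150/(1825×141×10³) + 825/(2100×30×10³) = 1.368×10⁻⁵ mm/N.
Hence P = δ_free / Σ(L/AE) = 1.295/1.368×10⁻⁵ = 94.67 kN (compressive).
σ_{concrete} = P / A = 94670 / 2100 = 45.08 MPa.

σ ≈ 45.1 MPa (compressive)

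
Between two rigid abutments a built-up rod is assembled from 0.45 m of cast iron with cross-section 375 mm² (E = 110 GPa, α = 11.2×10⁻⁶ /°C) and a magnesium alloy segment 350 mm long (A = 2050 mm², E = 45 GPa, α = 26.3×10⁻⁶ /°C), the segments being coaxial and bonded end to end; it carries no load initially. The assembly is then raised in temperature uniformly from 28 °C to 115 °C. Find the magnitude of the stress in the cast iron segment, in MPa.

σ ≈ 225 MPa (compressive)

With the walls removed the bar would change length by δ_free = Σ αᵢΔT Lᵢ = 11.2×10⁻⁶×87×450 + 26.3×10⁻⁶×87×350 = 1.239 mm.
The walls prevent any net length change, so an axial force P (same in every segment) develops. Compatibility: P · Σ Lᵢ/(AᵢEᵢ) = δ_free.
The series flexibility is Σ Lᵢ/(AᵢEᵢ) = 450/(375×110×10³) + 350/(2050×45×10³) = 1.47×10⁻⁵ mm/N.
P = 1.239 / 1.47×10⁻⁵ = 84290 N = 84.29 kN, compressive.
σ_{cast iron} = P / A = 84290 / 375 = 224.8 MPa.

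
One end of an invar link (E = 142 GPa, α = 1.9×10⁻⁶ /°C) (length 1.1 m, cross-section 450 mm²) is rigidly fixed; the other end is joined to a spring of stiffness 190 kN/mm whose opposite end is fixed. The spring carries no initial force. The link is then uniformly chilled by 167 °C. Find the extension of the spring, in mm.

Free thermal contraction: δ_free = αΔT L = 1.9×10⁻⁶ × 167 × 1100 = 0.349 mm.
With a force P in the spring, the elastic change of the link is PL/(AE) and that of the spring is P/k; compatibility requires their sum to equal δ_free.
P [ L/(AE) + 1/k ] = δ_free → P [ 1100/(450×142×10³) + 1/(190×10³) ] = 0.349.
P = 0.349 / 2.248×10⁻⁵ = 15530 N.
Spring extension = P/k = 15530/(190×10³) = 0.08173 mm.

δ ≈ 0.0817 mm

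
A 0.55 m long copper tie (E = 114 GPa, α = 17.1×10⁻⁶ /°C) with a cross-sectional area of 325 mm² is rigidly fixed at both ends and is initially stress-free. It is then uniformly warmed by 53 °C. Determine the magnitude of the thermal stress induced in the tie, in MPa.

The supports are rigid, so the total axial strain is zero. The restrained thermal strain is ε = αΔT = 17.1×10⁻⁶ × 53 = 906.3×10⁻⁶.
σ = EαΔT = 114×10³ × 17.1×10⁻⁶ × 53 = 103.3 MPa (compressive; the tie is trying to expand).

σ ≈ 103 MPa (compressive)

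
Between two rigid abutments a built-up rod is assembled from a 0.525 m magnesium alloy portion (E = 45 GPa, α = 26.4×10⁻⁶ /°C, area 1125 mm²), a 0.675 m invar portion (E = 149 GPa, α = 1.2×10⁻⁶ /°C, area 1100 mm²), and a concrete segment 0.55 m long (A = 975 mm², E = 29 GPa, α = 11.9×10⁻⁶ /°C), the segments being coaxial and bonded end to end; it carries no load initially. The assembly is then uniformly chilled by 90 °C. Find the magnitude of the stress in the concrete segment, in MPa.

With the walls removed the bar would change length by δ_free = Σ αᵢΔT Lᵢ = 26.4×10⁻⁶×90×525 + 1.2×10⁻⁶×90×675 + 11.9×10⁻⁶×90×550 = 1.909 mm.
The walls prevent any net length change, so an axial force P (same in every segment) develops. Compatibility: P · Σ Lᵢ/(AᵢEᵢ) = δ_free.
Σ Lᵢ/(AᵢEᵢ) = 525/(1125×45×10³) + 675/(1100×149×10³) + 550/(975×29×10³) = 3.394×10⁻⁵ mm/N.
So P = 1.909 / 3.394×10⁻⁵ = 56.26 kN, tensile.
σ_{concrete} = P / A = 56260 / 975 = 57.7 MPa.

σ ≈ 57.7 MPa (tensile)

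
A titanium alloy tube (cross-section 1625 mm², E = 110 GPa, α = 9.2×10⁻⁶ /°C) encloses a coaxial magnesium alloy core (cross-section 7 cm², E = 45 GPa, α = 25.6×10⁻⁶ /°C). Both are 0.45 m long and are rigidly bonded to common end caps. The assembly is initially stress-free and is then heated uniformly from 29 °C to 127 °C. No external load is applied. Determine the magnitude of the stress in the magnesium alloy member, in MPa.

The magnesium alloy has the larger α, so on heating it would change length more than the titanium alloy if both were free. The rigid plates force a common final length, so the magnesium alloy is put into compression and the titanium alloy into tension, with equal and opposite forces P (no external load).
Compatibility of the two members (thermal + elastic change equal): (α₁ − α₂)ΔT = P·[1/(A₁E₁) + 1/(A₂E₂)].
|α₁ − α₂|·ΔT = 16.4×10⁻⁶ × 98 = 0.001607.
1/(A₁E₁) + 1/(A₂E₂) = 1/(1625×110×10³) + 1/(700×45×10³) = 3.734×10⁻⁸ N⁻¹.
So P = 0.001607 / 3.734×10⁻⁸ = 43.04 kN.
σ_{magnesium alloy} = P/A₂ = 43040/700 = 61.49 MPa, compressive.

σ ≈ 61.5 MPa (compressive)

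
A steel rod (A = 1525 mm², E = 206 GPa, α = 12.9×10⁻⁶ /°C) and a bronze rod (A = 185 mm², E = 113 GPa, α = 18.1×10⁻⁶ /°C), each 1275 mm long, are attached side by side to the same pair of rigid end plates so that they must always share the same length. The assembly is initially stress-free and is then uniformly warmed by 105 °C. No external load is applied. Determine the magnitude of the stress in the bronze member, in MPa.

σ ≈ 57.8 MPa (compressive)

Both members must finish at the same length. With the larger α, the bronze tends to over-expand; the plates restrain it, putting the bronze in compression and the steel in tension. With no external load the two internal forces are equal and opposite, magnitude P.
Setting the final lengths equal and cancelling L: (α₁ − α₂)ΔT = P/(A₁E₁) + P/(A₂E₂).
|α₁ − α₂|·ΔT = 5.2×10⁻⁶ × 105 = 0.000546.
1/(A₁E₁) + 1/(A₂E₂) = 1/(1525×206×10³) + 1/(185×113×10³) = 5.102×10⁻⁸ N⁻¹.
So P = 0.000546 / 5.102×10⁻⁸ = 10.7 kN.
σ_{bronze} = P/A₂ = 10700/185 = 57.85 MPa, compressive.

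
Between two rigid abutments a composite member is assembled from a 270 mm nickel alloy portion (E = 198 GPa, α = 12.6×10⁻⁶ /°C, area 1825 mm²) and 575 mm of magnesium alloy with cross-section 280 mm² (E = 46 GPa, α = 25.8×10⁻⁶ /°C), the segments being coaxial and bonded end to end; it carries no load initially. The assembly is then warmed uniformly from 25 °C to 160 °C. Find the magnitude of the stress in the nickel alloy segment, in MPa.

Free thermal expansion of the whole bar: Σ αᵢΔT Lᵢ = 12.6×10⁻⁶×135×270 + 25.8×10⁻⁶×135×575 = 2.462 mm.
The walls prevent any net length change, so an axial force P (same in every segment) develops. Compatibility: P · Σ Lᵢ/(AᵢEᵢ) = δ_free.
Σ Lᵢ/(AᵢEᵢ) = 270/(1825×198×10³) + 575/(280×46×10³) = 4.539×10⁻⁵ mm/N.
So P = 2.462 / 4.539×10⁻⁵ = 54.24 kN, compressive.
σ_{nickel alloy} = P / A = 54240 / 1825 = 29.72 MPa.

σ ≈ 29.7 MPa (compressive)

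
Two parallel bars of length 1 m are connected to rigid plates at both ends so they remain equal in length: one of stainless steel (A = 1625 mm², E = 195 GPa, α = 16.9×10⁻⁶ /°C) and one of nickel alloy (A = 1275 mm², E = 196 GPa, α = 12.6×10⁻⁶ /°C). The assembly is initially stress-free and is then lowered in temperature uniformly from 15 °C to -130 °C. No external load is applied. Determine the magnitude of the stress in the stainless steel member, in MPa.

σ ≈ 53.6 MPa (tensile)

Both members must finish at the same length. With the larger α, the stainless steel tends to over-contract; the plates restrain it, putting the stainless steel in tension and the nickel alloy in compression. With no external load the two internal forces are equal and opposite, magnitude P.
Compatibility of the two members (thermal + elastic change equal): (α₁ − α₂)ΔT = P·[1/(A₁E₁) + 1/(A₂E₂)].
|α₁ − α₂|·ΔT = 4.3×10⁻⁶ × 145 = 0.0006235.
1/(A₁E₁) + 1/(A₂E₂) = 1/(1625×195×10³) + 1/(1275×196×10³) = 7.157×10⁻⁹ N⁻¹.
P = 0.0006235 / 7.157×10⁻⁹ = 87110 N = 87.11 kN.
σ_{stainless steel} = P/A₁ = 87110/1625 = 53.61 MPa, tensile.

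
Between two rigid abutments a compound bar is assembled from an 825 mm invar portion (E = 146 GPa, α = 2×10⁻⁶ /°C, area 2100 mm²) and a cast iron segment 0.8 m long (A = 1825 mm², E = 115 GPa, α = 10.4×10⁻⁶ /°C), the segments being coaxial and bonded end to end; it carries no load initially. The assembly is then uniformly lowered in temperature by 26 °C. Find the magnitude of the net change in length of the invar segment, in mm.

|ΔL| ≈ 0.0644 mm

With the walls removed the bar would change length by δ_free = Σ αᵢΔT Lᵢ = 2×10⁻⁶×26×825 + 10.4×10⁻⁶×26×800 = 0.2592 mm.
The walls prevent any net length change, so an axial force P (same in every segment) develops. Compatibility: P · Σ Lᵢ/(AᵢEᵢ) = δ_free.
Σ Lᵢ/(AᵢEᵢ) = 825/(2100×146×10³) + 800/(1825×115×10³) = 6.503×10⁻⁶ mm/N.
Hence P = δ_free / Σ(L/AE) = 0.2592/6.503×10⁻⁶ = 39.86 kN (tensile).
For the invar segment, free thermal change = 2×10⁻⁶×26×825 = 0.0429 mm and elastic change from P = 39860×825/(2100×146×10³) = 0.1073 mm; these oppose, so the net change is 0.0644 mm (segment lengthens).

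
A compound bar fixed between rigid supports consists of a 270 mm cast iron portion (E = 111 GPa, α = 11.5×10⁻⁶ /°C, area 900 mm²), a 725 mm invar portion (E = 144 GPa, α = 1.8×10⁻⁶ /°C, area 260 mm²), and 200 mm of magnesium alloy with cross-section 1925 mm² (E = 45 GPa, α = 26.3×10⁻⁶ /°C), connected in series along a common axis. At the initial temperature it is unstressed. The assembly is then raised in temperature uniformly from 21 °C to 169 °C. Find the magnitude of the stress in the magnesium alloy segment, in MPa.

σ ≈ 30.5 MPa (compressive)

With the walls removed the bar would change length by δ_free = Σ αᵢΔT Lᵢ = 11.5×10⁻⁶×148×270 + 1.8×10⁻⁶×148×725 + 26.3×10⁻⁶×148×200 = 1.431 mm.
The rigid supports impose zero overall length change; the single axial force P common to all segments must satisfy P Σ Lᵢ/(AᵢEᵢ) = δ_free.
Σ Lᵢ/(AᵢEᵢ) = 270/(900×111×10³) + 725/(260×144×10³) + 200/(1925×45×10³) = 2.438×10⁻⁵ mm/N.
So P = 1.431 / 2.438×10⁻⁵ = 58.71 kN, compressive.
σ_{magnesium alloy} = P / A = 58710 / 1925 = 30.5 MPa.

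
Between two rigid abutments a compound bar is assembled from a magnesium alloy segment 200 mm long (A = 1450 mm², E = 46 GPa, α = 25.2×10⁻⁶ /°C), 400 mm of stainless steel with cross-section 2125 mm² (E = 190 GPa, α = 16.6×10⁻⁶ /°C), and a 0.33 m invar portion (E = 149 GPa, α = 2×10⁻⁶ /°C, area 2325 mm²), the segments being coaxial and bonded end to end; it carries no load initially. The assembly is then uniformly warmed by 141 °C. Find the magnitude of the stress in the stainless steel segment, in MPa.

With the walls removed the bar would change length by δ_free = Σ αᵢΔT Lᵢ = 25.2×10⁻⁶×141×200 + 16.6×10⁻⁶×141×400 + 2×10⁻⁶×141×330 = 1.74 mm.
The walls prevent any net length change, so an axial force P (same in every segment) develops. Compatibility: P · Σ Lᵢ/(AᵢEᵢ) = δ_free.
The series flexibility is Σ Lᵢ/(AᵢEᵢ) = 200/(1450×46×10³) + 400/(2125×190×10³) + 330/(2325×149×10³) = 4.942×10⁻⁶ mm/N.
So P = 1.74 / 4.942×10⁻⁶ = 352.1 kN, compressive.
σ_{stainless steel} = P / A = 352100 / 2125 = 165.7 MPa.

σ ≈ 166 MPa (compressive)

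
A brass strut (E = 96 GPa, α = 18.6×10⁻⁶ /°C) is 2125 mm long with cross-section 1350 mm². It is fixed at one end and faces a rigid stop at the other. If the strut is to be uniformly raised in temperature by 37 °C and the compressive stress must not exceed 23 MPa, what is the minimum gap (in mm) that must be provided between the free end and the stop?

g ≈ 0.953 mm

With no wall the strut would lengthen by αΔT L = 18.6×10⁻⁶ × 37 × 2125 = 1.462 mm.
A stress of 23 MPa corresponds to the wall pushing the strut back by σL/E = 23×2125/(96×10³) = 0.5091 mm.
The gap must absorb the remainder: g_min = 1.462 − 0.5091 = 0.9533 mm.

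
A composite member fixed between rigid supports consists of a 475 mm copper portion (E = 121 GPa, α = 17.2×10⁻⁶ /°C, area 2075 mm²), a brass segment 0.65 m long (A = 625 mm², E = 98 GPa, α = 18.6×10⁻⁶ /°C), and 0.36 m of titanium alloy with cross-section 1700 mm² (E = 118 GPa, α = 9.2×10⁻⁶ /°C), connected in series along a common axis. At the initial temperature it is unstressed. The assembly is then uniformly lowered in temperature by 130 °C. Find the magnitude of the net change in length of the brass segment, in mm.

|ΔL| ≈ 0.703 mm

With the walls removed the bar would change length by δ_free = Σ αᵢΔT Lᵢ = 17.2×10⁻⁶×130×475 + 18.6×10⁻⁶×130×650 + 9.2×10⁻⁶×130×360 = 3.064 mm.
The rigid supports impose zero overall length change; the single axial force P common to all segments must satisfy P Σ Lᵢ/(AᵢEᵢ) = δ_free.
Σ Lᵢ/(AᵢEᵢ) = 475/(2075×121×10³) + 650/(625×98×10³) + 360/(1700×118×10³) = 1.43×10⁻⁵ mm/N.
So P = 3.064 / 1.43×10⁻⁵ = 214.3 kN, tensile.
For the brass segment, free thermal change = 18.6×10⁻⁶×130×650 = 1.572 mm and elastic change from P = 214300×650/(625×98×10³) = 2.274 mm; these oppose, so the net change is 0.703 mm (segment lengthens).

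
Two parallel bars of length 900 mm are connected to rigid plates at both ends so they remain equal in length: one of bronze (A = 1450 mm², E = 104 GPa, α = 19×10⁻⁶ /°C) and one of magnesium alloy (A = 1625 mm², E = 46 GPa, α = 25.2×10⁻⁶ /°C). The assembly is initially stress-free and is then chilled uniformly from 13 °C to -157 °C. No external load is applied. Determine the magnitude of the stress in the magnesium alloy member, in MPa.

σ ≈ 32.4 MPa (tensile)

The magnesium alloy has the larger α, so on cooling it would change length more than the bronze if both were free. The rigid plates force a common final length, so the magnesium alloy is put into tension and the bronze into compression, with equal and opposite forces P (no external load).
Compatibility of the two members (thermal + elastic change equal): (α₁ − α₂)ΔT = P·[1/(A₁E₁) + 1/(A₂E₂)].
|α₁ − α₂|·ΔT = 6.2×10⁻⁶ × 170 = 0.001054.
1/(A₁E₁) + 1/(A₂E₂) = 1/(1450×104×10³) + 1/(1625×46×10³) = 2.001×10⁻⁸ N⁻¹.
So P = 0.001054 / 2.001×10⁻⁸ = 52.68 kN.
σ_{magnesium alloy} = P/A₂ = 52680/1625 = 32.42 MPa, tensile.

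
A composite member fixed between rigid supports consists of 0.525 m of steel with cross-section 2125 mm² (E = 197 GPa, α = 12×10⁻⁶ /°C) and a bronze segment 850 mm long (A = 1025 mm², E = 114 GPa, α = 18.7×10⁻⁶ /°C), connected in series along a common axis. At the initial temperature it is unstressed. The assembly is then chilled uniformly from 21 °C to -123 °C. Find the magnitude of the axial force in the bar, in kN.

P ≈ 375 kN (tensile)

With the walls removed the bar would change length by δ_free = Σ αᵢΔT Lᵢ = 12×10⁻⁶×144×525 + 18.7×10⁻⁶×144×850 = 3.196 mm.
The rigid supports impose zero overall length change; the single axial force P common to all segments must satisfy P Σ Lᵢ/(AᵢEᵢ) = δ_free.
The series flexibility is Σ Lᵢ/(AᵢEᵢ) = 525/(2125×197×10³) + 850/(1025×114×10³) = 8.528×10⁻⁶ mm/N.
P = 3.196 / 8.528×10⁻⁶ = 374800 N = 374.8 kN, tensile.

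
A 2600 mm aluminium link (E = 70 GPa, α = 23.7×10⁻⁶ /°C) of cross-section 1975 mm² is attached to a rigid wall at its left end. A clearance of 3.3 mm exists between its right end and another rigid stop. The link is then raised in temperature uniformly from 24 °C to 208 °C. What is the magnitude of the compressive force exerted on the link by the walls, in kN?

P ≈ 427 kN

If the wall were absent the link would grow by αΔT L = 23.7×10⁻⁶ × 184 × 2600 = 11.34 mm.
This exceeds the 3.3 mm gap, so the wall pushes back. The portion of expansion that must be recovered elastically is δ_free − gap = 11.34 − 3.3 = 8.038 mm.
Compatibility: PL/(AE) = 8.038 mm, so σ = P/A = E × (8.038/2600) = 216.4 MPa.
P = σA = 216.4 × 1975 = 427.4 kN.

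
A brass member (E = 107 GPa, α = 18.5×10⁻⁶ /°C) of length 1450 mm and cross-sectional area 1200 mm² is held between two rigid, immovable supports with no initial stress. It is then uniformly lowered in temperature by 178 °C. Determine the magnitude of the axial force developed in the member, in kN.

Full restraint means ε = 0, so the stress is σ = EαΔT = 107×10³ × 18.5×10⁻⁶ × 178 = 352.4 MPa.
Axial force P = σA = 352.4 × 1200 = 422800 N = 422.8 kN, tensile.

P ≈ 423 kN (tensile)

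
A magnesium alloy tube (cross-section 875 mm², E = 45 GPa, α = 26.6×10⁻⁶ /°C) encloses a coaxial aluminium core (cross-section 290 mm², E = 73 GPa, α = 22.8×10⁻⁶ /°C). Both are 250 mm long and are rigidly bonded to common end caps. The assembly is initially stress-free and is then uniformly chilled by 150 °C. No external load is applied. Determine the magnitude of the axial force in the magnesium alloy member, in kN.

P ≈ 7.85 kN (tensile in the magnesium alloy)

Equilibrium of a rigid end plate with no external load gives equal and opposite internal forces ±P in the two members. Since α_{magnesium alloy} > α_{aluminium}, cooling drives the magnesium alloy into tension and the aluminium into compression.
Compatibility of the two members (thermal + elastic change equal): (α₁ − α₂)ΔT = P·[1/(A₁E₁) + 1/(A₂E₂)].
|α₁ − α₂|·ΔT = 3.8×10⁻⁶ × 150 = 0.00057.
1/(A₁E₁) + 1/(A₂E₂) = 1/(875×45×10³) + 1/(290×73×10³) = 7.263×10⁻⁸ N⁻¹.
P = 0.00057 / 7.263×10⁻⁸ = 7848 N = 7.848 kN.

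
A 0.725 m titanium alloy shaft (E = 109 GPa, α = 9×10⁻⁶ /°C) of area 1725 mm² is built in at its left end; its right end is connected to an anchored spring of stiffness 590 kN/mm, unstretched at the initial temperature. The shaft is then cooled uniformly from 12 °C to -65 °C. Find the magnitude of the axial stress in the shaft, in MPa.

σ ≈ 52.5 MPa (tensile)

Free thermal contraction: δ_free = αΔT L = 9×10⁻⁶ × 77 × 725 = 0.5024 mm.
With a force P in the spring, the elastic change of the shaft is PL/(AE) and that of the spring is P/k; compatibility requires their sum to equal δ_free.
So P = δ_free / [L/(AE) + 1/k] = 0.5024 / [ 725/(1725×109×10³) + 1/(590×10³) ].
P = 0.5024 / 5.551×10⁻⁶ = 90510 N.
σ = P/A = 90510/1725 = 52.47 MPa.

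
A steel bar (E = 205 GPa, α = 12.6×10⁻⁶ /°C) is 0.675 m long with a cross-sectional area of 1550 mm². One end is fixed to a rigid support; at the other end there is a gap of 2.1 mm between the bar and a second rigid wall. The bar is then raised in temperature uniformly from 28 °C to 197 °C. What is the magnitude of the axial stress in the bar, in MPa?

σ ≈ 0 MPa

Free thermal elongation = αΔT L = 12.6×10⁻⁶ × 169 × 675 = 1.437 mm.
This is smaller than the 2.1 mm clearance, so the bar expands freely without reaching the stop — the stress is zero.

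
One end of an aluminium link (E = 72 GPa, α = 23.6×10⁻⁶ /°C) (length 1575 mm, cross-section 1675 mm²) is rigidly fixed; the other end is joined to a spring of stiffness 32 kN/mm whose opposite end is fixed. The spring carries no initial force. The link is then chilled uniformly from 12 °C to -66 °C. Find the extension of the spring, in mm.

δ ≈ 2.04 mm

If the spring were absent the link would shorten by αΔT L = 23.6×10⁻⁶ × 78 × 1575 = 2.899 mm.
Let P be the tensile force in the spring. The link extends elastically by PL/(AE) and the spring stretches by P/k; together these equal δ_free.
So P = δ_free / [L/(AE) + 1/k] = 2.899 / [ 1575/(1675×72×10³) + 1/(32×10³) ].
P = 2.899 / 4.431×10⁻⁵ = 65430 N.
Spring extension = P/k = 65430/(32×10³) = 2.045 mm.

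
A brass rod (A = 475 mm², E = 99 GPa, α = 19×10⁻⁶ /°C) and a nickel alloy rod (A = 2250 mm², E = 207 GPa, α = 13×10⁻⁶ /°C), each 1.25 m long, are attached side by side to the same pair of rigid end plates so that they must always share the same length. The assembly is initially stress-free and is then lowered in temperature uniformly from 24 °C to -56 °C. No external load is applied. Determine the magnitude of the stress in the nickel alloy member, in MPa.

The brass has the larger α, so on cooling it would change length more than the nickel alloy if both were free. The rigid plates force a common final length, so the brass is put into tension and the nickel alloy into compression, with equal and opposite forces P (no external load).
Setting the final lengths equal and cancelling L: (α₁ − α₂)ΔT = P/(A₁E₁) + P/(A₂E₂).
|α₁ − α₂|·ΔT = 6×10⁻⁶ × 80 = 0.00048.
1/(A₁E₁) + 1/(A₂E₂) = 1/(475×99×10³) + 1/(2250×207×10³) = 2.341×10⁻⁸ N⁻¹.
P = 0.00048 / 2.341×10⁻⁸ = 20500 N = 20.5 kN.
σ_{nickel alloy} = P/A₂ = 20500/2250 = 9.112 MPa, compressive.

σ ≈ 9.11 MPa (compressive)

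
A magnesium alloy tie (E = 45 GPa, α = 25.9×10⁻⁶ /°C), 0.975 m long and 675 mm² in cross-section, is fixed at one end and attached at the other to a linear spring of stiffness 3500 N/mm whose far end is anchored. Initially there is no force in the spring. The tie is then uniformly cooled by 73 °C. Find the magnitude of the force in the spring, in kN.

Free thermal contraction: δ_free = αΔT L = 25.9×10⁻⁶ × 73 × 975 = 1.843 mm.
Let P be the tensile force in the spring. The tie extends elastically by PL/(AE) and the spring stretches by P/k; together these equal δ_free.
P [ L/(AE) + 1/k ] = δ_free → P [ 975/(675×45×10³) + 1/(3500) ] = 1.843.
P = 1.843 / 0.0003178 = 5800 N.

P ≈ 5.8 kN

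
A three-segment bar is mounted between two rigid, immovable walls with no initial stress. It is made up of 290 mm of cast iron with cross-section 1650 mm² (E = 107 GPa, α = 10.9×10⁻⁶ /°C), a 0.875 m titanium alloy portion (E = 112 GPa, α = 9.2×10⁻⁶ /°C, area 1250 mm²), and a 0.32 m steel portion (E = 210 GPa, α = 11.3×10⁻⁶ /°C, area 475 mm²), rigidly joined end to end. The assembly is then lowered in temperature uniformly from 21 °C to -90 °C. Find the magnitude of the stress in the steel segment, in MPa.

If the supports were absent, the total length change would be Σ αᵢΔT Lᵢ = 10.9×10⁻⁶×111×290 + 9.2×10⁻⁶×111×875 + 11.3×10⁻⁶×111×320 = 1.646 mm.
The walls prevent any net length change, so an axial force P (same in every segment) develops. Compatibility: P · Σ Lᵢ/(AᵢEᵢ) = δ_free.
Σ Lᵢ/(AᵢEᵢ) = 290/(1650×107×10³) + 875/(1250×112×10³) + 320/(475×210×10³) = 1.11×10⁻⁵ mm/N.
P = 1.646 / 1.11×10⁻⁵ = 148300 N = 148.3 kN, tensile.
σ_{steel} = P / A = 148300 / 475 = 312.1 MPa.

σ ≈ 312 MPa (tensile)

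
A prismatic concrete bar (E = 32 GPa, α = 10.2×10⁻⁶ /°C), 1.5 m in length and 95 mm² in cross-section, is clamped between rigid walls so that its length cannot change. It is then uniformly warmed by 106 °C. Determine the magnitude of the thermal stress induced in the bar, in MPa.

σ ≈ 34.6 MPa (compressive)

The supports are rigid, so the total axial strain is zero. The restrained thermal strain is ε = αΔT = 10.2×10⁻⁶ × 106 = 1081.2×10⁻⁶.
σ = EαΔT = 32×10³ × 10.2×10⁻⁶ × 106 = 34.6 MPa (compressive; the bar is trying to expand).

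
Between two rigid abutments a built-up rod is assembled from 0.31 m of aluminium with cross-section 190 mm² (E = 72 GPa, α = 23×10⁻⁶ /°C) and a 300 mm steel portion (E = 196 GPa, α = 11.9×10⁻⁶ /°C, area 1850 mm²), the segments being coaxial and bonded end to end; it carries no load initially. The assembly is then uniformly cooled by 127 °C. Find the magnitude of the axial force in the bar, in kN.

P ≈ 57.9 kN (tensile)

If the supports were absent, the total length change would be Σ αᵢΔT Lᵢ = 23×10⁻⁶×127×310 + 11.9×10⁻⁶×127×300 = 1.359 mm.
The rigid supports impose zero overall length change; the single axial force P common to all segments must satisfy P Σ Lᵢ/(AᵢEᵢ) = δ_free.
Σ Lᵢ/(AᵢEᵢ) = 310/(190×72×10³) + 300/(1850×196×10³) = 2.349×10⁻⁵ mm/N.
Hence P = δ_free / Σ(L/AE) = 1.359/2.349×10⁻⁵ = 57.85 kN (tensile).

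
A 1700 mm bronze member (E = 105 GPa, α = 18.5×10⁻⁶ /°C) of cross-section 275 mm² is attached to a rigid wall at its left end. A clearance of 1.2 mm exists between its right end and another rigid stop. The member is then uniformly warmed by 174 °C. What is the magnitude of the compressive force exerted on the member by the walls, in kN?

Free thermal elongation = αΔT L = 18.5×10⁻⁶ × 174 × 1700 = 5.472 mm.
This exceeds the 1.2 mm gap, so the wall pushes back. The portion of expansion that must be recovered elastically is δ_free − gap = 5.472 − 1.2 = 4.272 mm.
That suppressed elongation corresponds to σ = E·Δ/L = 105×10³ × 4.272/1700 = 263.9 MPa.
P = σA = 263.9 × 275 = 72.57 kN.

P ≈ 72.6 kN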